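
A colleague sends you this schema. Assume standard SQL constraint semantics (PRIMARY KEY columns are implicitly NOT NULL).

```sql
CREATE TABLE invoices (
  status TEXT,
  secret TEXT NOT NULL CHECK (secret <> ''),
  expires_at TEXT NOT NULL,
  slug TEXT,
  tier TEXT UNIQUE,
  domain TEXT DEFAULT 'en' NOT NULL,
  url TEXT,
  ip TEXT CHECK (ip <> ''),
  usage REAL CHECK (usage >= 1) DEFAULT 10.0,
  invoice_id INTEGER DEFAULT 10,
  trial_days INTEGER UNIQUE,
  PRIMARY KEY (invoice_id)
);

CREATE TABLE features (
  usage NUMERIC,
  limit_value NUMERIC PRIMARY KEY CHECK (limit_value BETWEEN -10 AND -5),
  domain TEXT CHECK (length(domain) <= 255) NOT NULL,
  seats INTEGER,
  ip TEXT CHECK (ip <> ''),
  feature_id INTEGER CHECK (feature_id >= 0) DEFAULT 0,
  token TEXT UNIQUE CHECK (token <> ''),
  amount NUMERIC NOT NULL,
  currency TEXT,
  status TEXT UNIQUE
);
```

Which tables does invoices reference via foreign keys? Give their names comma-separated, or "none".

No column in invoices has a REFERENCES clause.

none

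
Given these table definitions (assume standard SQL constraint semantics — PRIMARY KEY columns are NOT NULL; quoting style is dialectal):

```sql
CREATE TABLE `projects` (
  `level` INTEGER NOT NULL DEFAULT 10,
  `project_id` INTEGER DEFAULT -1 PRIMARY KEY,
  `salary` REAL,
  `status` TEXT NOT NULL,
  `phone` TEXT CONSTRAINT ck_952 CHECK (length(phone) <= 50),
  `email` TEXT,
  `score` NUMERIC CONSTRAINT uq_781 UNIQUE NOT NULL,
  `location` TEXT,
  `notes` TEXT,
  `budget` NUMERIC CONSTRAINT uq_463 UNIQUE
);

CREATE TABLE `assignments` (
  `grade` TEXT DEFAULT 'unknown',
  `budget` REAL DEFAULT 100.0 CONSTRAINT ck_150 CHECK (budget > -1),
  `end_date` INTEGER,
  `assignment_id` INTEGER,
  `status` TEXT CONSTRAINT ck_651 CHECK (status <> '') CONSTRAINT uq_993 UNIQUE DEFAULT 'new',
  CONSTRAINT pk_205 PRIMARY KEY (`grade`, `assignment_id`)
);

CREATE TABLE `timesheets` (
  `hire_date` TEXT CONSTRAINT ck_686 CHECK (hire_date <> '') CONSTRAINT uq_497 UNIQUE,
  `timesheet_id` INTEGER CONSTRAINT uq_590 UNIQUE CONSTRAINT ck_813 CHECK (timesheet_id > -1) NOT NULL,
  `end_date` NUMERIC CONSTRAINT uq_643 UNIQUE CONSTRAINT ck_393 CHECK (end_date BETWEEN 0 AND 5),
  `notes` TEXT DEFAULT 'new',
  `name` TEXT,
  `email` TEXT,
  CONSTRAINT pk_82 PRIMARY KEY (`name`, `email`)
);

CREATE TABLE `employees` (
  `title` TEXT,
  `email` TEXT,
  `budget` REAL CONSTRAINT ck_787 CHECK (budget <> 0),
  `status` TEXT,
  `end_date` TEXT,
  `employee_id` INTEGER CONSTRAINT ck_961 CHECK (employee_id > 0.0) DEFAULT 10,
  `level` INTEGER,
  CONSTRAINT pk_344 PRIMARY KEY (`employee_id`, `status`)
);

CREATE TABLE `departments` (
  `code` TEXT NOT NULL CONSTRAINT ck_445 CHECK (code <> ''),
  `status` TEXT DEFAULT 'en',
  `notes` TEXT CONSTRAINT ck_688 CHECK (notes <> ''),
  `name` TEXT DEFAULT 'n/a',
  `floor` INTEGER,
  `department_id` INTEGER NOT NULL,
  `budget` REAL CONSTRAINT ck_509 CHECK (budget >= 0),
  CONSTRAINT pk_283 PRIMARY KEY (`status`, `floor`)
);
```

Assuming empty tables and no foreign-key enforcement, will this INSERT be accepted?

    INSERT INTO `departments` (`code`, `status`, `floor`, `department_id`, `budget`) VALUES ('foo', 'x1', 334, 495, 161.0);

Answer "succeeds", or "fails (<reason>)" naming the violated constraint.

succeeds

NOT NULL columns: code is supplied; department_id is supplied; floor is supplied; status is supplied.
CHECK constraints: 'foo' satisfies (code <> ''); 161.0 satisfies (budget >= 0).
No constraint is violated.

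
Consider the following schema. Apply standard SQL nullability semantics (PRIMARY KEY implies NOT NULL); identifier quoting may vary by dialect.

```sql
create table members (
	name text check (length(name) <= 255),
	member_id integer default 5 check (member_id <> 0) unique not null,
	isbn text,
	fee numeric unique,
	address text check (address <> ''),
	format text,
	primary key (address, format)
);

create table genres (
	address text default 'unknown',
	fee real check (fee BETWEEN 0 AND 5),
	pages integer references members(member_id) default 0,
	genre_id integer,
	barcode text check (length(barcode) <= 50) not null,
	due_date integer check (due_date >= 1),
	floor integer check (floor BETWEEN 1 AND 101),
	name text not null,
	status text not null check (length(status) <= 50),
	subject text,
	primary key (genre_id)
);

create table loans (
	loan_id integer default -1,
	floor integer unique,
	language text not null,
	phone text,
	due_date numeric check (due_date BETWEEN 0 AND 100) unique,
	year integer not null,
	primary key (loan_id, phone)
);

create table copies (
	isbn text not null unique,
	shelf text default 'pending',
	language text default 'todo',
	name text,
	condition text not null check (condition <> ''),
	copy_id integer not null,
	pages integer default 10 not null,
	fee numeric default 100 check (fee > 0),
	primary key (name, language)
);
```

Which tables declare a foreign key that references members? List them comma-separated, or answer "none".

genres

- genres.pages references members(member_id).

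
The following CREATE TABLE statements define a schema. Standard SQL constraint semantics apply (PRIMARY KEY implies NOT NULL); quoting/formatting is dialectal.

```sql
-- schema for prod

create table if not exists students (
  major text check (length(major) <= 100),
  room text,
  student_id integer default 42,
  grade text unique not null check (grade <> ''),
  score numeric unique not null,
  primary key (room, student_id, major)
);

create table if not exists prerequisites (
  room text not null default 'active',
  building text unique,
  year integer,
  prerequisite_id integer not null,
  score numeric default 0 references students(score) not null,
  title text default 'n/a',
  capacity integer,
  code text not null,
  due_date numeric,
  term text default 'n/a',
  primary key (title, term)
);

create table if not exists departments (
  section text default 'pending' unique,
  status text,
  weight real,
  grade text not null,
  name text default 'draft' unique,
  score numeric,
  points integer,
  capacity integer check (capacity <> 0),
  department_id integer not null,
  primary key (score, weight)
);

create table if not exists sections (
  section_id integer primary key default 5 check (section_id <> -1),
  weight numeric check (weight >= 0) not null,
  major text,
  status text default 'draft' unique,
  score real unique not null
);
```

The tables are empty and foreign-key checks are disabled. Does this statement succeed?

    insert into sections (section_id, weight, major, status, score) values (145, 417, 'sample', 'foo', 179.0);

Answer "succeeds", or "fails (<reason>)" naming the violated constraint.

NOT NULL columns: score is supplied; section_id is supplied; weight is supplied.
CHECK constraints: 145 satisfies (section_id <> -1); 417 satisfies (weight >= 0).
No constraint is violated.

succeeds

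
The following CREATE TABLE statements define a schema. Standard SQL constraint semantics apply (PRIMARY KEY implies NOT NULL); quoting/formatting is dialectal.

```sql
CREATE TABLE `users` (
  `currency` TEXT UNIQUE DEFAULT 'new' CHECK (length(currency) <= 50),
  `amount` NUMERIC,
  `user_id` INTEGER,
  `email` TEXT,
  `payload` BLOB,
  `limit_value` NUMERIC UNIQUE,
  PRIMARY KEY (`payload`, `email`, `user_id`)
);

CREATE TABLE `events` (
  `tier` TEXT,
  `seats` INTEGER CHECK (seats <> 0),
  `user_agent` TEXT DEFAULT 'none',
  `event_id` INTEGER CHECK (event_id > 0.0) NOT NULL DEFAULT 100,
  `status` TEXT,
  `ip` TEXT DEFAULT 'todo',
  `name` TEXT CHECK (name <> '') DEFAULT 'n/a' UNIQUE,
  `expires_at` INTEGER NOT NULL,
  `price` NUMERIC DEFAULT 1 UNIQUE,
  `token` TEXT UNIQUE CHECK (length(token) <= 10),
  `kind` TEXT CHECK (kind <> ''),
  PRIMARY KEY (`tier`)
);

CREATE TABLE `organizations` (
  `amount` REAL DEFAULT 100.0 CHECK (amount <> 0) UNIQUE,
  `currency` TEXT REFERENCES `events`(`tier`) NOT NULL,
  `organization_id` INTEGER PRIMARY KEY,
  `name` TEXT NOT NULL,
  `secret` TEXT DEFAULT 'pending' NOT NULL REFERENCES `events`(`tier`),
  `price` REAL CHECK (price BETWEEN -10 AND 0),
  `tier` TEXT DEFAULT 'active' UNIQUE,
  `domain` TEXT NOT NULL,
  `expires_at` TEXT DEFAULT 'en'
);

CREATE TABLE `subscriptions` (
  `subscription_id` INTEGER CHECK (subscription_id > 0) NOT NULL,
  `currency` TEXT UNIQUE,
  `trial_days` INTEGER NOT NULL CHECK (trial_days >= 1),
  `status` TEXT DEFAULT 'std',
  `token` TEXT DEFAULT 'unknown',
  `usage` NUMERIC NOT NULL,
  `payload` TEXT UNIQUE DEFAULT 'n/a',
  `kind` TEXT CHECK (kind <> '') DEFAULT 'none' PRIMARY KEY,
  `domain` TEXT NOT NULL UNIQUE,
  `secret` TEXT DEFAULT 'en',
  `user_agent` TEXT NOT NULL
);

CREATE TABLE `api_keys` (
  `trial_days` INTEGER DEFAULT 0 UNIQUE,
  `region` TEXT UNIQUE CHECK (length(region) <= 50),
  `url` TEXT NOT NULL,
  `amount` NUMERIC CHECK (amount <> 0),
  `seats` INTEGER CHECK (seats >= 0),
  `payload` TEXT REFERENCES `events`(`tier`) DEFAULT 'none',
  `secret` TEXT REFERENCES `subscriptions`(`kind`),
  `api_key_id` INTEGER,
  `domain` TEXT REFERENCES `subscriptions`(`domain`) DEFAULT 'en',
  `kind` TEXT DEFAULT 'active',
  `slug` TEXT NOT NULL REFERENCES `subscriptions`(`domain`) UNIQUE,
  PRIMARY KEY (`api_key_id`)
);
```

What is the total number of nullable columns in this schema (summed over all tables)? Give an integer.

28

users: 3 nullable (currency, amount, limit_value — PK (payload, email, user_id) and explicit NOT NULL columns excluded).
events: 8 nullable (seats, user_agent, status, ip, name, price, token, kind — PK (tier) and explicit NOT NULL columns excluded).
organizations: 4 nullable (amount, price, tier, expires_at — PK (organization_id) and explicit NOT NULL columns excluded).
subscriptions: 5 nullable (currency, status, token, payload, secret — PK (kind) and explicit NOT NULL columns excluded).
api_keys: 8 nullable (trial_days, region, amount, seats, payload, secret, domain, kind — PK (api_key_id) and explicit NOT NULL columns excluded).
Total: 3 + 8 + 4 + 5 + 8 = 28.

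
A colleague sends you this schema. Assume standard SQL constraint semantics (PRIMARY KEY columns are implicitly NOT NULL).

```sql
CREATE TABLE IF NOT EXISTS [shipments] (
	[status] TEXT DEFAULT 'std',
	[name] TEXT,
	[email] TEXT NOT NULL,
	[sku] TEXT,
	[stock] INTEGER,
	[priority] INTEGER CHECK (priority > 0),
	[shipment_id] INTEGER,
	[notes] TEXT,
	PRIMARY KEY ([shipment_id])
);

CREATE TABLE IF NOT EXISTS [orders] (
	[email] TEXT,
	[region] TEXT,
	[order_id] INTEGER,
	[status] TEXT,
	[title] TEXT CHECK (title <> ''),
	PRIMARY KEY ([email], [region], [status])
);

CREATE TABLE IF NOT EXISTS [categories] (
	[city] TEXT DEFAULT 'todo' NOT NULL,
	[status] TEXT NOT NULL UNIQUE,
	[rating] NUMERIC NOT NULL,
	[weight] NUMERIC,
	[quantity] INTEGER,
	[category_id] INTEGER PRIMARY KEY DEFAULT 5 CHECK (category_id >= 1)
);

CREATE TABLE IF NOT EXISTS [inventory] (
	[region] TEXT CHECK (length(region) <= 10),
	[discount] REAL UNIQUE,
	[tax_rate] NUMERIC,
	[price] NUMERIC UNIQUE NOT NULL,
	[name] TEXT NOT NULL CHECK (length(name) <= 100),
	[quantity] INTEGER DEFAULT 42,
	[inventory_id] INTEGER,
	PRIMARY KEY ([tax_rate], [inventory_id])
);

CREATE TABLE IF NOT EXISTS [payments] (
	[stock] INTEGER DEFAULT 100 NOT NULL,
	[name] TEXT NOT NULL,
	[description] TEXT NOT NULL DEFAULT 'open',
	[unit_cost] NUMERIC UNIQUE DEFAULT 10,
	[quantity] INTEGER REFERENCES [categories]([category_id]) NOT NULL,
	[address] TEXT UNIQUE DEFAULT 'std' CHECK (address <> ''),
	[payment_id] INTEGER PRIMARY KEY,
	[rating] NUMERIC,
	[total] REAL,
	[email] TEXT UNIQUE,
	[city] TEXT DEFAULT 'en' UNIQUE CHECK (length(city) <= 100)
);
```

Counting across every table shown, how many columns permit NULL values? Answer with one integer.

19

shipments: 6 nullable (status, name, sku, stock, priority, notes — PK (shipment_id) and explicit NOT NULL columns excluded).
orders: 2 nullable (order_id, title — PK (email, region, status) and explicit NOT NULL columns excluded).
categories: 2 nullable (weight, quantity — PK (category_id) and explicit NOT NULL columns excluded).
inventory: 3 nullable (region, discount, quantity — PK (tax_rate, inventory_id) and explicit NOT NULL columns excluded).
payments: 6 nullable (unit_cost, address, rating, total, email, city — PK (payment_id) and explicit NOT NULL columns excluded).
Total: 6 + 2 + 2 + 3 + 6 = 19.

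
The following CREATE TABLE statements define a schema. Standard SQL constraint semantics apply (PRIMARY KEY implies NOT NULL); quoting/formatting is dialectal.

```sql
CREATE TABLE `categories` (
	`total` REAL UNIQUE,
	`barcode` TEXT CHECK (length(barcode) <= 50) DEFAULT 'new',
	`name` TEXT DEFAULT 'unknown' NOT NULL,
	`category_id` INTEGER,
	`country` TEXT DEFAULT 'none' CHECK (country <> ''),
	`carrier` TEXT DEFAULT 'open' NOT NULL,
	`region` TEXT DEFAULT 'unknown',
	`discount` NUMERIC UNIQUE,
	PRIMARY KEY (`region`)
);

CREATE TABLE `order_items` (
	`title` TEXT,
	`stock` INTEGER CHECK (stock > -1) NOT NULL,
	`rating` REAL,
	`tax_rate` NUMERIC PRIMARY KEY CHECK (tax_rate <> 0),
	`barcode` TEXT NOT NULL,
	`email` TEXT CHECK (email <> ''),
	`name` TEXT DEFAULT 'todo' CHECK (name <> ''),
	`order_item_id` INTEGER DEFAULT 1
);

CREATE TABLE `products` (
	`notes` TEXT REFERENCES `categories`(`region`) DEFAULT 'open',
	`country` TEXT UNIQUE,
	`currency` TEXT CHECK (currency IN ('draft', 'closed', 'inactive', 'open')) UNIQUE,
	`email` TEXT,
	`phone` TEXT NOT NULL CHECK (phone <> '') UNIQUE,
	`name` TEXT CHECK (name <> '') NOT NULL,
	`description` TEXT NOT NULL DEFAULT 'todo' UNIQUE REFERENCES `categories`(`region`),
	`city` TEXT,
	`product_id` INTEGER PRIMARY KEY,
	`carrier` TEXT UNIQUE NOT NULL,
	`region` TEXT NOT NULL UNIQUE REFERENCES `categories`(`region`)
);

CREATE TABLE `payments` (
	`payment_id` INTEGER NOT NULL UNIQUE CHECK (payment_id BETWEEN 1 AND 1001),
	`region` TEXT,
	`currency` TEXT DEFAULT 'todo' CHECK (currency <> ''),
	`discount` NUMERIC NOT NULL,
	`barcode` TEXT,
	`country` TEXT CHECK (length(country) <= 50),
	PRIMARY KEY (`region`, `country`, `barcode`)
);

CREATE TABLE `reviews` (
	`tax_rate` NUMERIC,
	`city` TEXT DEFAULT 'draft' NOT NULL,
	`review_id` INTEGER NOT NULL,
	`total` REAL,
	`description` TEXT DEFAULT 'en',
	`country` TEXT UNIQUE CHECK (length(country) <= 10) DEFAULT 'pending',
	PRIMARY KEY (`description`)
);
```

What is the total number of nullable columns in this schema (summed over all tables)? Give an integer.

categories: 5 nullable (total, barcode, category_id, country, discount — PK (region) and explicit NOT NULL columns excluded).
order_items: 5 nullable (title, rating, email, name, order_item_id — PK (tax_rate) and explicit NOT NULL columns excluded).
products: 5 nullable (notes, country, currency, email, city — PK (product_id) and explicit NOT NULL columns excluded).
payments: 1 nullable (currency — PK (region, country, barcode) and explicit NOT NULL columns excluded).
reviews: 3 nullable (tax_rate, total, country — PK (description) and explicit NOT NULL columns excluded).
Total: 5 + 5 + 5 + 1 + 3 = 19.

19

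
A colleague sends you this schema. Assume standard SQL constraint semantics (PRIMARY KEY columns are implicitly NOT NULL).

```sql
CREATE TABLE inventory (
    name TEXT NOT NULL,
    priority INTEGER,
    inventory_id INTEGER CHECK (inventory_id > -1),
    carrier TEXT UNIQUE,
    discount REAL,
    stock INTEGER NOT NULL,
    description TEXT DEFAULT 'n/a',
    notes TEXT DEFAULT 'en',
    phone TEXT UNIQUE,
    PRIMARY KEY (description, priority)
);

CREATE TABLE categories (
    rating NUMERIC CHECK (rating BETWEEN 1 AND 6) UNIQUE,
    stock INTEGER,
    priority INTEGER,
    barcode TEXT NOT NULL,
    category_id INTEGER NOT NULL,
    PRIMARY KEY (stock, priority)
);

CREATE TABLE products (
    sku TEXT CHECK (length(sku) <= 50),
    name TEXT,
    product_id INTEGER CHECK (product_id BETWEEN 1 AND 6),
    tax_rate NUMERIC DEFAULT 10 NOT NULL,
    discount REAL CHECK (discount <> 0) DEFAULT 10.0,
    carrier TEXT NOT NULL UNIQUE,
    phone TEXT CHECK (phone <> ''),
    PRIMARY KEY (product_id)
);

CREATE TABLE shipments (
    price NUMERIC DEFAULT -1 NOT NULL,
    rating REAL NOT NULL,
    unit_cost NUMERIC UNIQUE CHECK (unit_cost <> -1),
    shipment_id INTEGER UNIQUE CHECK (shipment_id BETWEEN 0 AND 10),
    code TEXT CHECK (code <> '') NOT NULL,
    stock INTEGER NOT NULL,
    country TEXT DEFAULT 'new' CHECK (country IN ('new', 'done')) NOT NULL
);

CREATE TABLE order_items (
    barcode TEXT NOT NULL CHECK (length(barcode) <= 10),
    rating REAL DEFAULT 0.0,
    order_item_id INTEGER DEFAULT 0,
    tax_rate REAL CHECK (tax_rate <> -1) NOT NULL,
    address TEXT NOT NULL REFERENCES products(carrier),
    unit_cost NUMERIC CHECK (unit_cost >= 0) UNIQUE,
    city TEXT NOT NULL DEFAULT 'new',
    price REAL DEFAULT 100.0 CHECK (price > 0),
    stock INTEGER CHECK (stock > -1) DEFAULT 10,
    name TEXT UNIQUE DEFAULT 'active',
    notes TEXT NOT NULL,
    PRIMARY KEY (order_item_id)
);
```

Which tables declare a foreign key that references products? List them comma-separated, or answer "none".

- order_items.address references products(carrier).

order_items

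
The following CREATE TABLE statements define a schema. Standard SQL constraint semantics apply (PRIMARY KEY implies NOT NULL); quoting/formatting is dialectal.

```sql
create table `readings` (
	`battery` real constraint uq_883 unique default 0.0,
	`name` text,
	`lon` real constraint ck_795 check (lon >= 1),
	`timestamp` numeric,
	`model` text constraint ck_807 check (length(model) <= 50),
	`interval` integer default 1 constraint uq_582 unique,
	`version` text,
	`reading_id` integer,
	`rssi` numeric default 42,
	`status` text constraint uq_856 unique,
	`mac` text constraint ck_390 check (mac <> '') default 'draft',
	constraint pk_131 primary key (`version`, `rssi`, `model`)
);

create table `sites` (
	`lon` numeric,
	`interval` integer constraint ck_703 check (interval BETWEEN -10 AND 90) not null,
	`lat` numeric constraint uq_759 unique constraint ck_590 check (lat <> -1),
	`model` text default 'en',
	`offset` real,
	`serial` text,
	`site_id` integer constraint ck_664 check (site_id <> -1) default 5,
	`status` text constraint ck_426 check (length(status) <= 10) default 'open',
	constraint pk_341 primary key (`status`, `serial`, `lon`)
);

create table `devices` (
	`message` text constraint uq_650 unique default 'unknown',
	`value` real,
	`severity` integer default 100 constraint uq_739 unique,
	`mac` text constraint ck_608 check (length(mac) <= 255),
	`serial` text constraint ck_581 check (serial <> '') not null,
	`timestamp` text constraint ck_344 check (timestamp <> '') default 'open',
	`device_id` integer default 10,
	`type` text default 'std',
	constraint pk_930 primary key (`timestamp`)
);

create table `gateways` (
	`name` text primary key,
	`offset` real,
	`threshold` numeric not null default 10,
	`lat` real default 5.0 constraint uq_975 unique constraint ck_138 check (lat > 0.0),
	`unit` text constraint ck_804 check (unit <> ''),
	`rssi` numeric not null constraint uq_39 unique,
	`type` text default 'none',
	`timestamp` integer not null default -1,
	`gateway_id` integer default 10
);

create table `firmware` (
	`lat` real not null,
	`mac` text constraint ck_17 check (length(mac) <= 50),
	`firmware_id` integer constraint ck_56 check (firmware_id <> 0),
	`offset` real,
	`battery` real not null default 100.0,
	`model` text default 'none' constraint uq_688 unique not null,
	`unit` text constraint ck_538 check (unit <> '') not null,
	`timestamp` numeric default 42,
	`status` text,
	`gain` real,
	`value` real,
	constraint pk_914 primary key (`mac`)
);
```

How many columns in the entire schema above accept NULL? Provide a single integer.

29

readings: 8 nullable (battery, name, lon, timestamp, interval, reading_id, status, mac — PK (version, rssi, model) and explicit NOT NULL columns excluded).
sites: 4 nullable (lat, model, offset, site_id — PK (status, serial, lon) and explicit NOT NULL columns excluded).
devices: 6 nullable (message, value, severity, mac, device_id, type — PK (timestamp) and explicit NOT NULL columns excluded).
gateways: 5 nullable (offset, lat, unit, type, gateway_id — PK (name) and explicit NOT NULL columns excluded).
firmware: 6 nullable (firmware_id, offset, timestamp, status, gain, value — PK (mac) and explicit NOT NULL columns excluded).
Total: 8 + 4 + 6 + 5 + 6 = 29.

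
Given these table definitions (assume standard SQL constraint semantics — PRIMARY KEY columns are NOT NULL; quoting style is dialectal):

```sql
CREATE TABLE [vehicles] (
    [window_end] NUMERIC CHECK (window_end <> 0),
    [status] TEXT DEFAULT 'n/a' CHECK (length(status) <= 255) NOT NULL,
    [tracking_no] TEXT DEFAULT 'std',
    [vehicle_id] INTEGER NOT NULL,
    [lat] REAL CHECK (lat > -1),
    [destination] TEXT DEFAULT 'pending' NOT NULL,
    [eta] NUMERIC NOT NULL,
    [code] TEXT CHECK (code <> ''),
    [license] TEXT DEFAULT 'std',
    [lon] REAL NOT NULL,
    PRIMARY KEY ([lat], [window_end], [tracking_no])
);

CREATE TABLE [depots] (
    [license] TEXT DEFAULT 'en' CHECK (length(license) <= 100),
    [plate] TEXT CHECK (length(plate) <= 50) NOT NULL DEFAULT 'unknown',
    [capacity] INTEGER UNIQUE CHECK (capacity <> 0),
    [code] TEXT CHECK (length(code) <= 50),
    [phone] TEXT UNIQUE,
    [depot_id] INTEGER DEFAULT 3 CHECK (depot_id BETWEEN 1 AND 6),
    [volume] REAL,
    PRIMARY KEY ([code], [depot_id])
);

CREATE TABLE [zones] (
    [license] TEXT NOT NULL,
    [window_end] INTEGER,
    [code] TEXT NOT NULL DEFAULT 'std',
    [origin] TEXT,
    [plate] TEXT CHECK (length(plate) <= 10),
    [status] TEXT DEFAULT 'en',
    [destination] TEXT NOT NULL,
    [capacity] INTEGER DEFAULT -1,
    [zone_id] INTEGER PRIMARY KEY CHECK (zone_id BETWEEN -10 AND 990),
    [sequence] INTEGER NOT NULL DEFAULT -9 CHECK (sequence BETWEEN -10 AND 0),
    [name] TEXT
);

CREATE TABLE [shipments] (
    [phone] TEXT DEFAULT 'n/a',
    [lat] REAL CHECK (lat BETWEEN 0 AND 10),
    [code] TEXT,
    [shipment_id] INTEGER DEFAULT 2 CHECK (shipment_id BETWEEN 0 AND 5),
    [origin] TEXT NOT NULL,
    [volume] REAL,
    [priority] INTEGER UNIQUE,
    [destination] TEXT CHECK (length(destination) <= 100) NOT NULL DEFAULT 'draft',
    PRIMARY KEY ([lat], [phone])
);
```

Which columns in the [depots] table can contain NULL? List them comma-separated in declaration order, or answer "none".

- license: CHECK does not forbid NULL (a CHECK constraint passes when its expression is NULL) → nullable.
- plate: declared NOT NULL → not nullable.
- capacity: CHECK does not forbid NULL (a CHECK constraint passes when its expression is NULL) → nullable.
- code: part of the PRIMARY KEY, which implies NOT NULL → not nullable.
- phone: UNIQUE does not imply NOT NULL → nullable.
- depot_id: part of the PRIMARY KEY, which implies NOT NULL → not nullable.
- volume: no NOT NULL constraint applies → nullable.

license, capacity, phone, volume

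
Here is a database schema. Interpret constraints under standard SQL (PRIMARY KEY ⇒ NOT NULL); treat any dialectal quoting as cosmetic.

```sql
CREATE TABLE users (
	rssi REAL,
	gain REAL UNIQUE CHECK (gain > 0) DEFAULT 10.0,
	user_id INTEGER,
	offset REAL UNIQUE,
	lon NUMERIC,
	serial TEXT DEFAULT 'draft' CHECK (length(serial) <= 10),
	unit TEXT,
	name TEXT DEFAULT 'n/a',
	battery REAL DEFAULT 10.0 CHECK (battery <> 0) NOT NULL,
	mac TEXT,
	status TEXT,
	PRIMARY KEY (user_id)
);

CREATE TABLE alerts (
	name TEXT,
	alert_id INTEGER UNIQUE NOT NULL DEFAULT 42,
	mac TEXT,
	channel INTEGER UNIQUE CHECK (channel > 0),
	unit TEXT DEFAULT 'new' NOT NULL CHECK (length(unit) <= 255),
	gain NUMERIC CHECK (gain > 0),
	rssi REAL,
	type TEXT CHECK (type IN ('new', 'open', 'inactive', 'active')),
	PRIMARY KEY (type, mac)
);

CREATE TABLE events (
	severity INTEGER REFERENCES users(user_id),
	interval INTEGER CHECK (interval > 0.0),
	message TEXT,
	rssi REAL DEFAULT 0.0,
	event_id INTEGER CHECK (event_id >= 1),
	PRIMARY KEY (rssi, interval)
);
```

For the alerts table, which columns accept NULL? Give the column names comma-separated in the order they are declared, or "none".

- name: no NOT NULL constraint applies → nullable.
- alert_id: declared NOT NULL → not nullable.
- mac: part of the PRIMARY KEY, which implies NOT NULL → not nullable.
- channel: CHECK does not forbid NULL (a CHECK constraint passes when its expression is NULL) → nullable.
- unit: declared NOT NULL → not nullable.
- gain: CHECK does not forbid NULL (a CHECK constraint passes when its expression is NULL) → nullable.
- rssi: no NOT NULL constraint applies → nullable.
- type: part of the PRIMARY KEY, which implies NOT NULL → not nullable.

name, channel, gain, rssi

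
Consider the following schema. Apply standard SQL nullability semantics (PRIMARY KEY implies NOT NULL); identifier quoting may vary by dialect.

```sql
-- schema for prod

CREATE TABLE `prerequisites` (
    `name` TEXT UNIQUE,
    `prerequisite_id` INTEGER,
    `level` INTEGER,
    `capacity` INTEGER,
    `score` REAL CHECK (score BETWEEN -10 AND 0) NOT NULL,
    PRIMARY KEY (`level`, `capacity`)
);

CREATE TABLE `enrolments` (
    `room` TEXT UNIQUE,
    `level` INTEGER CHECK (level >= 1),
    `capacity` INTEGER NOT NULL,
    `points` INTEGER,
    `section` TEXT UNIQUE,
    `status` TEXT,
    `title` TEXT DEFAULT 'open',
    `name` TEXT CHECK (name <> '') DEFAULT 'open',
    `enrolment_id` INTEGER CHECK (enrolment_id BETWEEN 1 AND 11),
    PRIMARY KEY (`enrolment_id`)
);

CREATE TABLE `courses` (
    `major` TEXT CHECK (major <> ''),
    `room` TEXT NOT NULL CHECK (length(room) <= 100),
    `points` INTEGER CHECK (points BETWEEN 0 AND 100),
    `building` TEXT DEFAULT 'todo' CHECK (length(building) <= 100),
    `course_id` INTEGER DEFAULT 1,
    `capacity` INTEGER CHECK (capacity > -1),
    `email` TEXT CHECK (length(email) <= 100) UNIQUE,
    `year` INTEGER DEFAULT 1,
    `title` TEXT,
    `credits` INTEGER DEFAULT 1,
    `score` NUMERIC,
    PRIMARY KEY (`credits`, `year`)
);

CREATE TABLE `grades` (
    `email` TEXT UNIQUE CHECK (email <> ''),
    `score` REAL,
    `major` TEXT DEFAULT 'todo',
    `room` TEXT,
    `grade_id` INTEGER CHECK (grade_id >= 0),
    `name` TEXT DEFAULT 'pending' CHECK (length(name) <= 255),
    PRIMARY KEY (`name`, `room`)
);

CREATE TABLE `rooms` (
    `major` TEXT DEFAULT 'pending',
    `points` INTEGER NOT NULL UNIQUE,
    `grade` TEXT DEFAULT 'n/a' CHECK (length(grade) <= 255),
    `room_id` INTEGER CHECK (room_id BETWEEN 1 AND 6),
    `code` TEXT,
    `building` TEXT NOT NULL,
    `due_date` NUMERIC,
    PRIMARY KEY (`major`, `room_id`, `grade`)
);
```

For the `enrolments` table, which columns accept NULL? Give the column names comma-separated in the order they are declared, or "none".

room, level, points, section, status, title, name

- room: UNIQUE does not imply NOT NULL → nullable.
- level: CHECK does not forbid NULL (a CHECK constraint passes when its expression is NULL) → nullable.
- capacity: declared NOT NULL → not nullable.
- points: no NOT NULL constraint applies → nullable.
- section: UNIQUE does not imply NOT NULL → nullable.
- status: no NOT NULL constraint applies → nullable.
- title: DEFAULT only fills an omitted column; an explicit NULL is still allowed → nullable.
- name: CHECK does not forbid NULL (a CHECK constraint passes when its expression is NULL) → nullable.
- enrolment_id: part of the PRIMARY KEY, which implies NOT NULL → not nullable.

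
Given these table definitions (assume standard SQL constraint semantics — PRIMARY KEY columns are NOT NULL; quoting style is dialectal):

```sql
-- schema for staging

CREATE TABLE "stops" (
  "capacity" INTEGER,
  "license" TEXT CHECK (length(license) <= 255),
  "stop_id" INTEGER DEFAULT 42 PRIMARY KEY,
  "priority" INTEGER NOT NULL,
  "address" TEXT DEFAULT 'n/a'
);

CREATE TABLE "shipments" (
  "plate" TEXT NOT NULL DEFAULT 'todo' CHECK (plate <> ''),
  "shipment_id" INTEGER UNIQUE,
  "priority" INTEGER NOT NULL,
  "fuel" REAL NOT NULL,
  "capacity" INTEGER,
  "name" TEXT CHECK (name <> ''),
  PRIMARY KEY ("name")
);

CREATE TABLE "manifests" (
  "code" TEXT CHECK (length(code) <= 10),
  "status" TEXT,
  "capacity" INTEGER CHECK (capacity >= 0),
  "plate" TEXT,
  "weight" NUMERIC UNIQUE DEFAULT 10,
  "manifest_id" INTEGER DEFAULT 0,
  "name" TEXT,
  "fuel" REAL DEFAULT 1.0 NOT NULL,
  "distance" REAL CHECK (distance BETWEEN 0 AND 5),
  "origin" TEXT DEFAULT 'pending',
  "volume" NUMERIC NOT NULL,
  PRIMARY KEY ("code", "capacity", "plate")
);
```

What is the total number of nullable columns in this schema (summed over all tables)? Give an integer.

11

stops: 3 nullable (capacity, license, address — PK (stop_id) and explicit NOT NULL columns excluded).
shipments: 2 nullable (shipment_id, capacity — PK (name) and explicit NOT NULL columns excluded).
manifests: 6 nullable (status, weight, manifest_id, name, distance, origin — PK (code, capacity, plate) and explicit NOT NULL columns excluded).
Total: 3 + 2 + 6 = 11.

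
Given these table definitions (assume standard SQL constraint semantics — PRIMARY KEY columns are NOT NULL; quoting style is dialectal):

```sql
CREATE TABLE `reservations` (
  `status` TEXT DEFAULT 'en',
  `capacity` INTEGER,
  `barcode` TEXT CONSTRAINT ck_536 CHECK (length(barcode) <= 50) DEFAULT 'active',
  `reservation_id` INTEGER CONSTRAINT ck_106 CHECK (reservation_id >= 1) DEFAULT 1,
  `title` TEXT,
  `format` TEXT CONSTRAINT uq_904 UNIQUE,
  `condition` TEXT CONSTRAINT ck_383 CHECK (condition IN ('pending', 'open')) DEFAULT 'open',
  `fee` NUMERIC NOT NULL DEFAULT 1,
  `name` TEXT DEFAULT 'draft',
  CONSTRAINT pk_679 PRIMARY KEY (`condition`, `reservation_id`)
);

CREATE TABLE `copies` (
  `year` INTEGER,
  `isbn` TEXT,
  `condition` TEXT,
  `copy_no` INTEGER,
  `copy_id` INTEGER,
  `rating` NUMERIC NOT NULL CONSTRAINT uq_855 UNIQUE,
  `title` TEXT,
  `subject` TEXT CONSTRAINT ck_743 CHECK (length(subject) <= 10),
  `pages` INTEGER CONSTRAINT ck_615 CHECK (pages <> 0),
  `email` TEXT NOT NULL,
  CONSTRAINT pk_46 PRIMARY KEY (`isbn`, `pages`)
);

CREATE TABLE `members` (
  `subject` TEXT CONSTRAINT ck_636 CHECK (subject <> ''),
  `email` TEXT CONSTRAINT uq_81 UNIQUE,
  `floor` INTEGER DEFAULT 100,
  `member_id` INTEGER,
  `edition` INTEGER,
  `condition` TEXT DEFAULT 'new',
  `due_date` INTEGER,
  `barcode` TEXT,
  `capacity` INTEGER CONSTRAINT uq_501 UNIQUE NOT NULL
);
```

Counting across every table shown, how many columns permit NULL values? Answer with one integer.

reservations: 6 nullable (status, capacity, barcode, title, format, name — PK (condition, reservation_id) and explicit NOT NULL columns excluded).
copies: 6 nullable (year, condition, copy_no, copy_id, title, subject — PK (isbn, pages) and explicit NOT NULL columns excluded).
members: 8 nullable (subject, email, floor, member_id, edition, condition, due_date, barcode — PK none and explicit NOT NULL columns excluded).
Total: 6 + 6 + 8 = 20.

20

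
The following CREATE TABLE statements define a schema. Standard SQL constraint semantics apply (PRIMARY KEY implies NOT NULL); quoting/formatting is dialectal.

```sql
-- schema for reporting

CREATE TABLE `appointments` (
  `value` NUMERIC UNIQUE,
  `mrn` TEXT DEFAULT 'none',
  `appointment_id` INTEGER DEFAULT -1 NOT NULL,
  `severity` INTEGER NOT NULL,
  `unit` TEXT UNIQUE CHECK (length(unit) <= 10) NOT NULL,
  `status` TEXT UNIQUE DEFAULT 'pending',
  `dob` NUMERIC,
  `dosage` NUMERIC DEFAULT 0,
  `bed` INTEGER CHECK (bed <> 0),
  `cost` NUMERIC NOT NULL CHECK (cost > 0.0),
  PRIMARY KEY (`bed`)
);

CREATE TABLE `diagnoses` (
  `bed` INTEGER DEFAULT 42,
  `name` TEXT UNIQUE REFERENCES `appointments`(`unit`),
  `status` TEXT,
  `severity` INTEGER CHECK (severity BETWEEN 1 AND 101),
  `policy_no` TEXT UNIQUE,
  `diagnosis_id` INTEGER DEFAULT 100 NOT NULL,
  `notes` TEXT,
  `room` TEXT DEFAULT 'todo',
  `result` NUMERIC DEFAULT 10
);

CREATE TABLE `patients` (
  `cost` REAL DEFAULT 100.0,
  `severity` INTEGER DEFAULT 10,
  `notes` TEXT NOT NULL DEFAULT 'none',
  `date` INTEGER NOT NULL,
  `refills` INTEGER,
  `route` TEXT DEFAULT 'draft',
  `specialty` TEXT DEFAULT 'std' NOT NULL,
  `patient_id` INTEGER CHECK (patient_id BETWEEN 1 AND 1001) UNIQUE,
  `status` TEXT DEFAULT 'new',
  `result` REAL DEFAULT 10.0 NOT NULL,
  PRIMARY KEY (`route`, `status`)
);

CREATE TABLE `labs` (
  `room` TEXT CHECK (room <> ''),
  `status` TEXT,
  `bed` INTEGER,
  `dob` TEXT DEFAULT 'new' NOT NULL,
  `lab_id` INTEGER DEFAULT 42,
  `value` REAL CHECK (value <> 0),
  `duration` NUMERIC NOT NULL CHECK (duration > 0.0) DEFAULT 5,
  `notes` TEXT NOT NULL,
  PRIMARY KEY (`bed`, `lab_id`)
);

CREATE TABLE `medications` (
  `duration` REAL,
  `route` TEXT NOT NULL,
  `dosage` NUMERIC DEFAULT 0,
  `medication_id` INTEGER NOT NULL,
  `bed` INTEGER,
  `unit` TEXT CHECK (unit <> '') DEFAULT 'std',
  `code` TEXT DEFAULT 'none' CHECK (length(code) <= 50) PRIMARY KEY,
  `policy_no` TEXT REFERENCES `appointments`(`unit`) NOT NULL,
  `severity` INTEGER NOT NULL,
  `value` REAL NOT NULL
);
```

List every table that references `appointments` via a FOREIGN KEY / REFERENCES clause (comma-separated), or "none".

diagnoses, medications

- diagnoses.name references appointments(unit).
- medications.policy_no references appointments(unit).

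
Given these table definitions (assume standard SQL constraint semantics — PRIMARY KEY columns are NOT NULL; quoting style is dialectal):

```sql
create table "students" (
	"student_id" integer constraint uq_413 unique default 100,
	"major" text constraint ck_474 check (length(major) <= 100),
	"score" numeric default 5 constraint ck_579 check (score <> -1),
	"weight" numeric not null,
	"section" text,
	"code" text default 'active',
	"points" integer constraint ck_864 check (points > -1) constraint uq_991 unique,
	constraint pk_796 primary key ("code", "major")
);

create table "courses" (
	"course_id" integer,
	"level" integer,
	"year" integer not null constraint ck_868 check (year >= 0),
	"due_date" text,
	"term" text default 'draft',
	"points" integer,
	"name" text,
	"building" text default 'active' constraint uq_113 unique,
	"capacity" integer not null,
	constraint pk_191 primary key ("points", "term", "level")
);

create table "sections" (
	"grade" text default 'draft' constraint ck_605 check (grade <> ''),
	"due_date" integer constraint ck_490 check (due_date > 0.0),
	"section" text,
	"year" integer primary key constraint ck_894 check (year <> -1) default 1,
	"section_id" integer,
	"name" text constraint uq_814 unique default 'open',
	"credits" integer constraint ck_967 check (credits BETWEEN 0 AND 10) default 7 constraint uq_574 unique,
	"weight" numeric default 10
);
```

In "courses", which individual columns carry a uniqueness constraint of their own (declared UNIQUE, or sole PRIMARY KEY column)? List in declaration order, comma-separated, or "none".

building

- course_id: no UNIQUE or single-column PK constraint.
- level: part of a composite PRIMARY KEY — only the tuple is unique, not this column on its own.
- year: no UNIQUE or single-column PK constraint.
- due_date: no UNIQUE or single-column PK constraint.
- term: part of a composite PRIMARY KEY — only the tuple is unique, not this column on its own.
- points: part of a composite PRIMARY KEY — only the tuple is unique, not this column on its own.
- name: no UNIQUE or single-column PK constraint.
- building: declared UNIQUE → unique.
- capacity: no UNIQUE or single-column PK constraint.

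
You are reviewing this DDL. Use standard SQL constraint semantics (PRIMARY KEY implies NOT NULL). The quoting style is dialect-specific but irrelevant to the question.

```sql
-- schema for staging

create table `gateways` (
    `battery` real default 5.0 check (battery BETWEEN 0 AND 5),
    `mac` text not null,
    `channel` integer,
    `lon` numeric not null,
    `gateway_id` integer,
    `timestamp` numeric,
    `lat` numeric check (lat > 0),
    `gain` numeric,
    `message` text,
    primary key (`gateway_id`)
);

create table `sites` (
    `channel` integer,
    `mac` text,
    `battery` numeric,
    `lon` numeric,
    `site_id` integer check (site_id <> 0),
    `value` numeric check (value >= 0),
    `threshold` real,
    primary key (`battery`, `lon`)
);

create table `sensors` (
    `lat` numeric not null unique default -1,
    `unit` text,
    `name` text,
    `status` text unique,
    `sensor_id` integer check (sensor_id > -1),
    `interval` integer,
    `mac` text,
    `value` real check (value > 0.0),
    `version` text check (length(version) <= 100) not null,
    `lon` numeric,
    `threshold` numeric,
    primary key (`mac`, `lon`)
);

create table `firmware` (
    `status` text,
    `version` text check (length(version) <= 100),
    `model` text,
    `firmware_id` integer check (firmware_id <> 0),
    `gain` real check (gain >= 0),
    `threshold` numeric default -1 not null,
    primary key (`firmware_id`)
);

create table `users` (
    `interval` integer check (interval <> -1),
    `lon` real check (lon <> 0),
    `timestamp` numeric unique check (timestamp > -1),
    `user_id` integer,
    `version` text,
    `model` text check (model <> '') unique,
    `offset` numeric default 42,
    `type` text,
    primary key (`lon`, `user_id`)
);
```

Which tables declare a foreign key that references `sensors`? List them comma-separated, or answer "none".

none

No REFERENCES clause anywhere in the schema names sensors.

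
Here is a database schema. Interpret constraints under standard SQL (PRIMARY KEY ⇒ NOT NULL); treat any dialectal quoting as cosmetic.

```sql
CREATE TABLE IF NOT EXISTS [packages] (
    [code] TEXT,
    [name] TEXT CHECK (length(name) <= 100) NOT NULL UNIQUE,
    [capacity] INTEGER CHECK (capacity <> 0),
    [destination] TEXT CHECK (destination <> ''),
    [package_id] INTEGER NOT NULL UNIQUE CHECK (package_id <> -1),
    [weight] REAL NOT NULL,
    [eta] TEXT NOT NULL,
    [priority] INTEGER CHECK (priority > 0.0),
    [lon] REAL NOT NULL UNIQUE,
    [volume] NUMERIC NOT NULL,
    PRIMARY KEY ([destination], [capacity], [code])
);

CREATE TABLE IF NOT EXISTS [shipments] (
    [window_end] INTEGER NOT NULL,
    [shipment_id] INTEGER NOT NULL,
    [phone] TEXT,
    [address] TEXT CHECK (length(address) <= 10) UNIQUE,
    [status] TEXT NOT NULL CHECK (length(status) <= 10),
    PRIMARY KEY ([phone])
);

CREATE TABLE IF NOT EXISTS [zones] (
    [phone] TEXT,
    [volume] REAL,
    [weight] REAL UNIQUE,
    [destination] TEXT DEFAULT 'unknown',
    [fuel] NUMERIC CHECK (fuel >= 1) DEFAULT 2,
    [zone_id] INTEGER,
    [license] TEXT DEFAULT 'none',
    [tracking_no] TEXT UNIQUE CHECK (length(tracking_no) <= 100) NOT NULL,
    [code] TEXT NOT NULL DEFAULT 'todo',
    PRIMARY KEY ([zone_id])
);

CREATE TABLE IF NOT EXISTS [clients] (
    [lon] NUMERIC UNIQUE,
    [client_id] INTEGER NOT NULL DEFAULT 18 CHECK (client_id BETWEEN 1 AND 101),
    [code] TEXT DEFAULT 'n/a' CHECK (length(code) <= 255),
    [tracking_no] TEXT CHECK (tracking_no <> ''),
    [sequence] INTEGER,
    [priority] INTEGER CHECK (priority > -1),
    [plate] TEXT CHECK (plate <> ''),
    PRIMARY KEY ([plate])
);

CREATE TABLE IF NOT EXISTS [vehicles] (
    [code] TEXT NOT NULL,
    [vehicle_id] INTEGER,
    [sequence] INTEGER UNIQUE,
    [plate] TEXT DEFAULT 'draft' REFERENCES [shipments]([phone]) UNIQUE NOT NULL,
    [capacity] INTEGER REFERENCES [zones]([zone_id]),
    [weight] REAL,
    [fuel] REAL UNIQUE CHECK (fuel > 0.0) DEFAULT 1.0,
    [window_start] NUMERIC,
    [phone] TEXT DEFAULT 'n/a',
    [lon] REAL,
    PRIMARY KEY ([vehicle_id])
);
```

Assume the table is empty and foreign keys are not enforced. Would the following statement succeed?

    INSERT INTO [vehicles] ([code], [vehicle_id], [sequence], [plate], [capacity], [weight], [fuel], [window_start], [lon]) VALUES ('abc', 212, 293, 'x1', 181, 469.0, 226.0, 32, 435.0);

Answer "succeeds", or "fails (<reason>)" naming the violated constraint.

succeeds

NOT NULL columns: code is supplied; plate is supplied; vehicle_id is supplied.
CHECK constraints: 226.0 satisfies (fuel > 0.0).
No constraint is violated.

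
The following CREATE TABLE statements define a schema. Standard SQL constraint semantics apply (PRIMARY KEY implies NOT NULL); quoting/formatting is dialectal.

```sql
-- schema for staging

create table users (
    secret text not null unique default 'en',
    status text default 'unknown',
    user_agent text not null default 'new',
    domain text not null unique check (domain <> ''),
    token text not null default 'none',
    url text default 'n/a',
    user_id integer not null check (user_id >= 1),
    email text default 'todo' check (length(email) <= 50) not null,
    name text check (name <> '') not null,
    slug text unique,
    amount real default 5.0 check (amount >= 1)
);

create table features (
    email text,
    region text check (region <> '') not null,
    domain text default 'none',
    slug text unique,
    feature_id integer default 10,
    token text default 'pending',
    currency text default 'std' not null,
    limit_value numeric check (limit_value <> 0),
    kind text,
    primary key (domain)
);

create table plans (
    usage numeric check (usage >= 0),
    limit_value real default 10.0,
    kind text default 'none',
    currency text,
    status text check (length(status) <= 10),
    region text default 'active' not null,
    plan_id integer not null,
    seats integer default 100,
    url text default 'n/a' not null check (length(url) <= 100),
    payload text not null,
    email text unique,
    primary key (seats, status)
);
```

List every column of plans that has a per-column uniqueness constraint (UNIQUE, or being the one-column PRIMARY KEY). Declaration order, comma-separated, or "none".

email

- usage: no UNIQUE or single-column PK constraint.
- limit_value: no UNIQUE or single-column PK constraint.
- kind: no UNIQUE or single-column PK constraint.
- currency: no UNIQUE or single-column PK constraint.
- status: part of a composite PRIMARY KEY — only the tuple is unique, not this column on its own.
- region: no UNIQUE or single-column PK constraint.
- plan_id: no UNIQUE or single-column PK constraint.
- seats: part of a composite PRIMARY KEY — only the tuple is unique, not this column on its own.
- url: no UNIQUE or single-column PK constraint.
- payload: no UNIQUE or single-column PK constraint.
- email: declared UNIQUE → unique.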